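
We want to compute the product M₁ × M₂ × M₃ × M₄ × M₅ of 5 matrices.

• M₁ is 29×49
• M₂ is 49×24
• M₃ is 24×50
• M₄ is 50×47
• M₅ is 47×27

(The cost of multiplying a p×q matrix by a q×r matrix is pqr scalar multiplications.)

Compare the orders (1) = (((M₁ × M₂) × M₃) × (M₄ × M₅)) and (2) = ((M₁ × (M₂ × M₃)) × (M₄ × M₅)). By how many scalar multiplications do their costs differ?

60946

Order (1) = (((M₁ × M₂) × M₃) × (M₄ × M₅)): (M₁ × M₂): 29×49 by 49×24 → 29×24, cost 29·49·24 = 34104; ((M₁ × M₂) × M₃): 29×24 by 24×50 → 29×50, cost 29·24·50 = 34800; cumulative 68904; (M₄ × M₅): 50×47 by 47×27 → 50×27, cost 50·47·27 = 63450; (((M₁ × M₂) × M₃) × (M₄ × M₅)): 29×50 by 50×27 → 29×27, cost 29·50·27 = 39150; cumulative 171504. Total 171504.
Order (2) = ((M₁ × (M₂ × M₃)) × (M₄ × M₅)): (M₂ × M₃): 49×24 by 24×50 → 49×50, cost 49·24·50 = 58800; (M₁ × (M₂ × M₃)): 29×49 by 49×50 → 29×50, cost 29·49·50 = 71050; cumulative 129850; (M₄ × M₅): 50×47 by 47×27 → 50×27, cost 50·47·27 = 63450; ((M₁ × (M₂ × M₃)) × (M₄ × M₅)): 29×50 by 50×27 → 29×27, cost 29·50·27 = 39150; cumulative 232450. Total 232450.
Difference: |171504 − 232450| = 60946.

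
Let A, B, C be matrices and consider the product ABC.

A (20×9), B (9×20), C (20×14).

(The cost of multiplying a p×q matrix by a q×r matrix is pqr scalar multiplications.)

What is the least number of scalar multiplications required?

Order (A(BC)): (BC): 9×20 by 20×14 → 9×14, cost 9·20·14 = 2520; (A(BC)): 20×9 by 9×14 → 20×14, cost 20·9·14 = 2520; cumulative 5040. Total 5040.
Order ((AB)C): (AB): 20×9 by 9×20 → 20×20, cost 20·9·20 = 3600; ((AB)C): 20×20 by 20×14 → 20×14, cost 20·20·14 = 5600; cumulative 9200. Total 9200.
Minimum: 5040.

5040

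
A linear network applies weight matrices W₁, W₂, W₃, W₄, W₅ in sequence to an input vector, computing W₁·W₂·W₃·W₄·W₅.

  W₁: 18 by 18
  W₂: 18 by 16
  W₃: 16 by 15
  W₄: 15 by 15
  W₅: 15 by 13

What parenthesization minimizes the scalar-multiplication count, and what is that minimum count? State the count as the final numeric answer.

Adjacent pairs: W₁W₂ = 18·18·16 = 5184; W₂W₃ = 18·16·15 = 4320; W₃W₄ = 16·15·15 = 3600; W₄W₅ = 15·15·13 = 2925.
Length 3: W₁..W₃: k=1: 0+4320+18·18·15=9180; k=2: 5184+0+18·16·15=9504 → min 9180 | W₂..W₄: k=2: 0+3600+18·16·15=7920; k=3: 4320+0+18·15·15=8370 → min 7920 | W₃..W₅: k=3: 0+2925+16·15·13=6045; k=4: 3600+0+16·15·13=6720 → min 6045.
Length 4: W₁..W₄: k=1: 0+7920+18·18·15=12780; k=2: 5184+3600+18·16·15=13104; k=3: 9180+0+18·15·15=13230 → min 12780 | W₂..W₅: k=2: 0+6045+18·16·13=9789; k=3: 4320+2925+18·15·13=10755; k=4: 7920+0+18·15·13=11430 → min 9789.
Length 5: W₁..W₅: k=1: 0+9789+18·18·13=14001; k=2: 5184+6045+18·16·13=14973; k=3: 9180+2925+18·15·13=15615; k=4: 12780+0+18·15·13=16290 → min 14001.
Optimal parenthesization: (W₁·(W₂·(W₃·(W₄·W₅)))) with cost 14001.

14001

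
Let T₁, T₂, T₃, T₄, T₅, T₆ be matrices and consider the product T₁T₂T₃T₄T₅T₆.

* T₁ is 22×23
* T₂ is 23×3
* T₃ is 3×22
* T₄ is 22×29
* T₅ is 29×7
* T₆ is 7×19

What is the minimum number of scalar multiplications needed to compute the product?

Adjacent pairs: T₁T₂ = 22·23·3 = 1518; T₂T₃ = 23·3·22 = 1518; T₃T₄ = 3·22·29 = 1914; T₄T₅ = 22·29·7 = 4466; T₅T₆ = 29·7·19 = 3857.
Length 3: T₁..T₃: k=1: 0+1518+22·23·22=12650; k=2: 1518+0+22·3·22=2970 → min 2970 | T₂..T₄: k=2: 0+1914+23·3·29=3915; k=3: 1518+0+23·22·29=16192 → min 3915 | T₃..T₅: k=3: 0+4466+3·22·7=4928; k=4: 1914+0+3·29·7=2523 → min 2523 | T₄..T₆: k=4: 0+3857+22·29·19=15979; k=5: 4466+0+22·7·19=7392 → min 7392.
Length 4: T₁..T₄: k=1: 0+3915+22·23·29=18589; k=2: 1518+1914+22·3·29=5346; k=3: 2970+0+22·22·29=17006 → min 5346 | T₂..T₅: k=2: 0+2523+23·3·7=3006; k=3: 1518+4466+23·22·7=9526; k=4: 3915+0+23·29·7=8584 → min 3006 | T₃..T₆: k=3: 0+7392+3·22·19=8646; k=4: 1914+3857+3·29·19=7424; k=5: 2523+0+3·7·19=2922 → min 2922.
Length 5: T₁..T₅: k=1: 0+3006+22·23·7=6548; k=2: 1518+2523+22·3·7=4503; k=3: 2970+4466+22·22·7=10824; k=4: 5346+0+22·29·7=9812 → min 4503 | T₂..T₆: k=2: 0+2922+23·3·19=4233; k=3: 1518+7392+23·22·19=18524; k=4: 3915+3857+23·29·19=20445; k=5: 3006+0+23·7·19=6065 → min 4233.
Length 6: T₁..T₆: k=1: 0+4233+22·23·19=13847; k=2: 1518+2922+22·3·19=5694; k=3: 2970+7392+22·22·19=19558; k=4: 5346+3857+22·29·19=21325; k=5: 4503+0+22·7·19=7429 → min 5694.
Optimal order: ((T₁T₂)(((T₃T₄)T₅)T₆)) with cost 5694.

5694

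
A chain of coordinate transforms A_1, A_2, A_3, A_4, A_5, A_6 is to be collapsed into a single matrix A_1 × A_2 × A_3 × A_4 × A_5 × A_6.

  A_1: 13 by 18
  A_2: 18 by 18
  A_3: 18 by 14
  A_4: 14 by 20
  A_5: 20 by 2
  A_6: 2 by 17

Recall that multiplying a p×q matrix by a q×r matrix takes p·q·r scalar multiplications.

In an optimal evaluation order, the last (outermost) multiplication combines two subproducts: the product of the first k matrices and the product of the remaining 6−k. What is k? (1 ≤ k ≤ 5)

Adjacent pairs: A_1A_2 = 13·18·18 = 4212; A_2A_3 = 18·18·14 = 4536; A_3A_4 = 18·14·20 = 5040; A_4A_5 = 14·20·2 = 560; A_5A_6 = 20·2·17 = 680.
Length 3: A_1..A_3: k=1: 0+4536+13·18·14=7812; k=2: 4212+0+13·18·14=7488 → min 7488 | A_2..A_4: k=2: 0+5040+18·18·20=11520; k=3: 4536+0+18·14·20=9576 → min 9576 | A_3..A_5: k=3: 0+560+18·14·2=1064; k=4: 5040+0+18·20·2=5760 → min 1064 | A_4..A_6: k=4: 0+680+14·20·17=5440; k=5: 560+0+14·2·17=1036 → min 1036.
Length 4: A_1..A_4: k=1: 0+9576+13·18·20=14256; k=2: 4212+5040+13·18·20=13932; k=3: 7488+0+13·14·20=11128 → min 11128 | A_2..A_5: k=2: 0+1064+18·18·2=1712; k=3: 4536+560+18·14·2=5600; k=4: 9576+0+18·20·2=10296 → min 1712 | A_3..A_6: k=3: 0+1036+18·14·17=5320; k=4: 5040+680+18·20·17=11840; k=5: 1064+0+18·2·17=1676 → min 1676.
Length 5: A_1..A_5: k=1: 0+1712+13·18·2=2180; k=2: 4212+1064+13·18·2=5744; k=3: 7488+560+13·14·2=8412; k=4: 11128+0+13·20·2=11648 → min 2180 | A_2..A_6: k=2: 0+1676+18·18·17=7184; k=3: 4536+1036+18·14·17=9856; k=4: 9576+680+18·20·17=16376; k=5: 1712+0+18·2·17=2324 → min 2324.
Top-level splits: k=1: (A_1..A_1)·(A_2..A_6) → 0+2324+13·18·17 = 6302; k=2: (A_1..A_2)·(A_3..A_6) → 4212+1676+13·18·17 = 9866; k=3: (A_1..A_3)·(A_4..A_6) → 7488+1036+13·14·17 = 11618; k=4: (A_1..A_4)·(A_5..A_6) → 11128+680+13·20·17 = 16228; k=5: (A_1..A_5)·(A_6..A_6) → 2180+0+13·2·17 = 2622.
Best split is after A_5, i.e. k = 5.

5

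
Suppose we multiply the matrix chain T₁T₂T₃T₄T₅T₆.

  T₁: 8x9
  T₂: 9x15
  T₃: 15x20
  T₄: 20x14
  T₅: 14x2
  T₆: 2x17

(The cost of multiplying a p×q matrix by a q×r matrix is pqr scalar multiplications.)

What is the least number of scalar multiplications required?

Adjacent pairs: T₁T₂ = 8·9·15 = 1080; T₂T₃ = 9·15·20 = 2700; T₃T₄ = 15·20·14 = 4200; T₄T₅ = 20·14·2 = 560; T₅T₆ = 14·2·17 = 476.
Length 3: T₁..T₃: k=1: 0+2700+8·9·20=4140; k=2: 1080+0+8·15·20=3480 → min 3480 | T₂..T₄: k=2: 0+4200+9·15·14=6090; k=3: 2700+0+9·20·14=5220 → min 5220 | T₃..T₅: k=3: 0+560+15·20·2=1160; k=4: 4200+0+15·14·2=4620 → min 1160 | T₄..T₆: k=4: 0+476+20·14·17=5236; k=5: 560+0+20·2·17=1240 → min 1240.
Length 4: T₁..T₄: k=1: 0+5220+8·9·14=6228; k=2: 1080+4200+8·15·14=6960; k=3: 3480+0+8·20·14=5720 → min 5720 | T₂..T₅: k=2: 0+1160+9·15·2=1430; k=3: 2700+560+9·20·2=3620; k=4: 5220+0+9·14·2=5472 → min 1430 | T₃..T₆: k=3: 0+1240+15·20·17=6340; k=4: 4200+476+15·14·17=8246; k=5: 1160+0+15·2·17=1670 → min 1670.
Length 5: T₁..T₅: k=1: 0+1430+8·9·2=1574; k=2: 1080+1160+8·15·2=2480; k=3: 3480+560+8·20·2=4360; k=4: 5720+0+8·14·2=5944 → min 1574 | T₂..T₆: k=2: 0+1670+9·15·17=3965; k=3: 2700+1240+9·20·17=7000; k=4: 5220+476+9·14·17=7838; k=5: 1430+0+9·2·17=1736 → min 1736.
Length 6: T₁..T₆: k=1: 0+1736+8·9·17=2960; k=2: 1080+1670+8·15·17=4790; k=3: 3480+1240+8·20·17=7440; k=4: 5720+476+8·14·17=8100; k=5: 1574+0+8·2·17=1846 → min 1846.
Optimal order: ((T₁(T₂(T₃(T₄T₅))))T₆) with cost 1846.

1846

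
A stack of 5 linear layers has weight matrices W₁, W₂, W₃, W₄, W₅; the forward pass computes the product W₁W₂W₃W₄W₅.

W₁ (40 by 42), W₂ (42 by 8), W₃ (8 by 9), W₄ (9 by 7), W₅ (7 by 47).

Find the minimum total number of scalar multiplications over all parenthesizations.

27776

Adjacent pairs: W₁W₂ = 40·42·8 = 13440; W₂W₃ = 42·8·9 = 3024; W₃W₄ = 8·9·7 = 504; W₄W₅ = 9·7·47 = 2961.
Length 3: W₁..W₃: k=1: 0+3024+40·42·9=18144; k=2: 13440+0+40·8·9=16320 → min 16320 | W₂..W₄: k=2: 0+504+42·8·7=2856; k=3: 3024+0+42·9·7=5670 → min 2856 | W₃..W₅: k=3: 0+2961+8·9·47=6345; k=4: 504+0+8·7·47=3136 → min 3136.
Length 4: W₁..W₄: k=1: 0+2856+40·42·7=14616; k=2: 13440+504+40·8·7=16184; k=3: 16320+0+40·9·7=18840 → min 14616 | W₂..W₅: k=2: 0+3136+42·8·47=18928; k=3: 3024+2961+42·9·47=23751; k=4: 2856+0+42·7·47=16674 → min 16674.
Length 5: W₁..W₅: k=1: 0+16674+40·42·47=95634; k=2: 13440+3136+40·8·47=31616; k=3: 16320+2961+40·9·47=36201; k=4: 14616+0+40·7·47=27776 → min 27776.
Optimal order: ((W₁(W₂(W₃W₄)))W₅) with cost 27776.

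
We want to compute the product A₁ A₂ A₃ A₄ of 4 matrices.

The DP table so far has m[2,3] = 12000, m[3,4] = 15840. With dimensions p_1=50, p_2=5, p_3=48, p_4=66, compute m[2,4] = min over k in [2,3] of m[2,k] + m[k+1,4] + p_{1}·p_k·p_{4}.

m[2,4] = min over k∈[2,3] of m[2,k]+m[k+1,4]+p_{1}·p_k·p_{4}.
k=2: 0 + 15840 + 50·5·66 = 32340; k=3: 12000 + 0 + 50·48·66 = 170400.
Minimum: 32340 at k=2.

32340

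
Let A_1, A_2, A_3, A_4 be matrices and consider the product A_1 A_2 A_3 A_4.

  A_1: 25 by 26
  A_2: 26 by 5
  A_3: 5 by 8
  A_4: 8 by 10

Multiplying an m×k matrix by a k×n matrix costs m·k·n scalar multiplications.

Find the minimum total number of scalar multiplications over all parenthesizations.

4900

Adjacent pairs: A_1A_2 = 25·26·5 = 3250; A_2A_3 = 26·5·8 = 1040; A_3A_4 = 5·8·10 = 400.
Length 3: A_1..A_3: k=1: 0+1040+25·26·8=6240; k=2: 3250+0+25·5·8=4250 → min 4250 | A_2..A_4: k=2: 0+400+26·5·10=1700; k=3: 1040+0+26·8·10=3120 → min 1700.
Length 4: A_1..A_4: k=1: 0+1700+25·26·10=8200; k=2: 3250+400+25·5·10=4900; k=3: 4250+0+25·8·10=6250 → min 4900.
Optimal order: ((A_1 A_2) (A_3 A_4)) with cost 4900.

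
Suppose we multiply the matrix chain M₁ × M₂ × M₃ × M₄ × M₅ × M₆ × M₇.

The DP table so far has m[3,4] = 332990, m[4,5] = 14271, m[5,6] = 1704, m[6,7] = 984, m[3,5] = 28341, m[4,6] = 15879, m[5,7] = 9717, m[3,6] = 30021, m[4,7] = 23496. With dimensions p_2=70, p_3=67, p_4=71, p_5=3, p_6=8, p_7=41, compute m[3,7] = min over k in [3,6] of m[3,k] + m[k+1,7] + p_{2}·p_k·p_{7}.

37935

m[3,7] = min over k∈[3,6] of m[3,k]+m[k+1,7]+p_{2}·p_k·p_{7}.
k=3: 0 + 23496 + 70·67·41 = 215786; k=4: 332990 + 9717 + 70·71·41 = 546477; k=5: 28341 + 984 + 70·3·41 = 37935; k=6: 30021 + 0 + 70·8·41 = 52981.
Minimum: 37935 at k=5.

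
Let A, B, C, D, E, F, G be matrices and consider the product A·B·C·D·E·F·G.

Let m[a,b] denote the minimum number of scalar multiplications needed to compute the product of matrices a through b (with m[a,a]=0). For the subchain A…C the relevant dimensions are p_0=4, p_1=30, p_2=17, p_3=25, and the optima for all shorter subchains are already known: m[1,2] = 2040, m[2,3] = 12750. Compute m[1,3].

m[1,3] = min over k∈[1,2] of m[1,k]+m[k+1,3]+p_{0}·p_k·p_{3}.
k=1: 0 + 12750 + 4·30·25 = 15750; k=2: 2040 + 0 + 4·17·25 = 3740.
Minimum: 3740 at k=2.

3740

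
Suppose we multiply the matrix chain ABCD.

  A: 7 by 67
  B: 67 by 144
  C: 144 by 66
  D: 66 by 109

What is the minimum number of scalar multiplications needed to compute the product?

Adjacent pairs: AB = 7·67·144 = 67536; BC = 67·144·66 = 636768; CD = 144·66·109 = 1035936.
Length 3: A..C: k=1: 0+636768+7·67·66=667722; k=2: 67536+0+7·144·66=134064 → min 134064 | B..D: k=2: 0+1035936+67·144·109=2087568; k=3: 636768+0+67·66·109=1118766 → min 1118766.
Length 4: A..D: k=1: 0+1118766+7·67·109=1169887; k=2: 67536+1035936+7·144·109=1213344; k=3: 134064+0+7·66·109=184422 → min 184422.
Optimal order: (((AB)C)D) with cost 184422.

184422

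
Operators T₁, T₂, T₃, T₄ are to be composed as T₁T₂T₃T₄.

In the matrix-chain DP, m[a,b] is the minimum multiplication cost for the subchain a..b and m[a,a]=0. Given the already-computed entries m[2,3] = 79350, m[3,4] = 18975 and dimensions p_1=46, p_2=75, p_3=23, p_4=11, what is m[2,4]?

m[2,4] = min over k∈[2,3] of m[2,k]+m[k+1,4]+p_{1}·p_k·p_{4}.
k=2: 0 + 18975 + 46·75·11 = 56925; k=3: 79350 + 0 + 46·23·11 = 90988.
Minimum: 56925 at k=2.

56925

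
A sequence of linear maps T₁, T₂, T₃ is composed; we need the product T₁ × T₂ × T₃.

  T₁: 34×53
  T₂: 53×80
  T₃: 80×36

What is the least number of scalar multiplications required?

217512

Order (T₁ × (T₂ × T₃)): (T₂ × T₃): 53×80 by 80×36 → 53×36, cost 53·80·36 = 152640; (T₁ × (T₂ × T₃)): 34×53 by 53×36 → 34×36, cost 34·53·36 = 64872; cumulative 217512. Total 217512.
Order ((T₁ × T₂) × T₃): (T₁ × T₂): 34×53 by 53×80 → 34×80, cost 34·53·80 = 144160; ((T₁ × T₂) × T₃): 34×80 by 80×36 → 34×36, cost 34·80·36 = 97920; cumulative 242080. Total 242080.
Minimum: 217512.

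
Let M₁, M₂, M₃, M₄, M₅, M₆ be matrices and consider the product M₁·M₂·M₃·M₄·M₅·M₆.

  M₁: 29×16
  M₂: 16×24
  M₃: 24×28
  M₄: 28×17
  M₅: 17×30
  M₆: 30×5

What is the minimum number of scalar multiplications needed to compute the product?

Adjacent pairs: M₁M₂ = 29·16·24 = 11136; M₂M₃ = 16·24·28 = 10752; M₃M₄ = 24·28·17 = 11424; M₄M₅ = 28·17·30 = 14280; M₅M₆ = 17·30·5 = 2550.
Length 3: M₁..M₃: k=1: 0+10752+29·16·28=23744; k=2: 11136+0+29·24·28=30624 → min 23744 | M₂..M₄: k=2: 0+11424+16·24·17=17952; k=3: 10752+0+16·28·17=18368 → min 17952 | M₃..M₅: k=3: 0+14280+24·28·30=34440; k=4: 11424+0+24·17·30=23664 → min 23664 | M₄..M₆: k=4: 0+2550+28·17·5=4930; k=5: 14280+0+28·30·5=18480 → min 4930.
Length 4: M₁..M₄: k=1: 0+17952+29·16·17=25840; k=2: 11136+11424+29·24·17=34392; k=3: 23744+0+29·28·17=37548 → min 25840 | M₂..M₅: k=2: 0+23664+16·24·30=35184; k=3: 10752+14280+16·28·30=38472; k=4: 17952+0+16·17·30=26112 → min 26112 | M₃..M₆: k=3: 0+4930+24·28·5=8290; k=4: 11424+2550+24·17·5=16014; k=5: 23664+0+24·30·5=27264 → min 8290.
Length 5: M₁..M₅: k=1: 0+26112+29·16·30=40032; k=2: 11136+23664+29·24·30=55680; k=3: 23744+14280+29·28·30=62384; k=4: 25840+0+29·17·30=40630 → min 40032 | M₂..M₆: k=2: 0+8290+16·24·5=10210; k=3: 10752+4930+16·28·5=17922; k=4: 17952+2550+16·17·5=21862; k=5: 26112+0+16·30·5=28512 → min 10210.
Length 6: M₁..M₆: k=1: 0+10210+29·16·5=12530; k=2: 11136+8290+29·24·5=22906; k=3: 23744+4930+29·28·5=32734; k=4: 25840+2550+29·17·5=30855; k=5: 40032+0+29·30·5=44382 → min 12530.
Optimal order: (M₁·(M₂·(M₃·(M₄·(M₅·M₆))))) with cost 12530.

12530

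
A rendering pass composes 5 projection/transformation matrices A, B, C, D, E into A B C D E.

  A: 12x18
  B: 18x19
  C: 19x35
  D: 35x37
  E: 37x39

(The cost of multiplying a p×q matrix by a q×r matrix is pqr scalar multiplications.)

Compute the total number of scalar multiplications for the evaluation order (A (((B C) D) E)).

69678

(B C): 18×19 by 19×35 → 18×35, cost 18·19·35 = 11970
((B C) D): 18×35 by 35×37 → 18×37, cost 18·35·37 = 23310; cumulative 35280
(((B C) D) E): 18×37 by 37×39 → 18×39, cost 18·37·39 = 25974; cumulative 61254
(A (((B C) D) E)): 12×18 by 18×39 → 12×39, cost 12·18·39 = 8424; cumulative 69678
Total: 69678 scalar multiplications.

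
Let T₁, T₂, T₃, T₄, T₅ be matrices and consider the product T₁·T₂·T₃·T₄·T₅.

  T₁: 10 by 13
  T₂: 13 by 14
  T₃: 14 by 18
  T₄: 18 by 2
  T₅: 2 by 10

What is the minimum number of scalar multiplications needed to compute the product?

Adjacent pairs: T₁T₂ = 10·13·14 = 1820; T₂T₃ = 13·14·18 = 3276; T₃T₄ = 14·18·2 = 504; T₄T₅ = 18·2·10 = 360.
Length 3: T₁..T₃: k=1: 0+3276+10·13·18=5616; k=2: 1820+0+10·14·18=4340 → min 4340 | T₂..T₄: k=2: 0+504+13·14·2=868; k=3: 3276+0+13·18·2=3744 → min 868 | T₃..T₅: k=3: 0+360+14·18·10=2880; k=4: 504+0+14·2·10=784 → min 784.
Length 4: T₁..T₄: k=1: 0+868+10·13·2=1128; k=2: 1820+504+10·14·2=2604; k=3: 4340+0+10·18·2=4700 → min 1128 | T₂..T₅: k=2: 0+784+13·14·10=2604; k=3: 3276+360+13·18·10=5976; k=4: 868+0+13·2·10=1128 → min 1128.
Length 5: T₁..T₅: k=1: 0+1128+10·13·10=2428; k=2: 1820+784+10·14·10=4004; k=3: 4340+360+10·18·10=6500; k=4: 1128+0+10·2·10=1328 → min 1328.
Optimal order: ((T₁·(T₂·(T₃·T₄)))·T₅) with cost 1328.

1328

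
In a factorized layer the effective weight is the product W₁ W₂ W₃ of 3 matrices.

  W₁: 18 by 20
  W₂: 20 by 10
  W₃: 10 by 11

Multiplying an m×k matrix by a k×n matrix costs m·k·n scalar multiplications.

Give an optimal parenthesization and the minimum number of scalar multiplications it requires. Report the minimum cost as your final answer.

(W₁ (W₂ W₃)): cost 6160.
((W₁ W₂) W₃): cost 5580.
Optimal: ((W₁ W₂) W₃) with cost 5580.

5580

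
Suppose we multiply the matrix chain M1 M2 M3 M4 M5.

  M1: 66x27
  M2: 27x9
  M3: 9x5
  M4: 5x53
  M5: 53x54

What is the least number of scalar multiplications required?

42255

Adjacent pairs: M1M2 = 66·27·9 = 16038; M2M3 = 27·9·5 = 1215; M3M4 = 9·5·53 = 2385; M4M5 = 5·53·54 = 14310.
Length 3: M1..M3: k=1: 0+1215+66·27·5=10125; k=2: 16038+0+66·9·5=19008 → min 10125 | M2..M4: k=2: 0+2385+27·9·53=15264; k=3: 1215+0+27·5·53=8370 → min 8370 | M3..M5: k=3: 0+14310+9·5·54=16740; k=4: 2385+0+9·53·54=28143 → min 16740.
Length 4: M1..M4: k=1: 0+8370+66·27·53=102816; k=2: 16038+2385+66·9·53=49905; k=3: 10125+0+66·5·53=27615 → min 27615 | M2..M5: k=2: 0+16740+27·9·54=29862; k=3: 1215+14310+27·5·54=22815; k=4: 8370+0+27·53·54=85644 → min 22815.
Length 5: M1..M5: k=1: 0+22815+66·27·54=119043; k=2: 16038+16740+66·9·54=64854; k=3: 10125+14310+66·5·54=42255; k=4: 27615+0+66·53·54=216507 → min 42255.
Optimal order: ((M1 (M2 M3)) (M4 M5)) with cost 42255.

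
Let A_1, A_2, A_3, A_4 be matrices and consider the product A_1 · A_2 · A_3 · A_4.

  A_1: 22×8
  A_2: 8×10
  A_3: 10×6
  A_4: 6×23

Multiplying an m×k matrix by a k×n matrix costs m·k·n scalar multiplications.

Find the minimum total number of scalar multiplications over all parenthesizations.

Adjacent pairs: A_1A_2 = 22·8·10 = 1760; A_2A_3 = 8·10·6 = 480; A_3A_4 = 10·6·23 = 1380.
Length 3: A_1..A_3: k=1: 0+480+22·8·6=1536; k=2: 1760+0+22·10·6=3080 → min 1536 | A_2..A_4: k=2: 0+1380+8·10·23=3220; k=3: 480+0+8·6·23=1584 → min 1584.
Length 4: A_1..A_4: k=1: 0+1584+22·8·23=5632; k=2: 1760+1380+22·10·23=8200; k=3: 1536+0+22·6·23=4572 → min 4572.
Optimal order: ((A_1 · (A_2 · A_3)) · A_4) with cost 4572.

4572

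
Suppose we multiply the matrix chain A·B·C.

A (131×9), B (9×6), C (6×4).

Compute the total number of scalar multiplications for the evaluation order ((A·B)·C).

(A·B): 131×9 by 9×6 → 131×6, cost 131·9·6 = 7074
((A·B)·C): 131×6 by 6×4 → 131×4, cost 131·6·4 = 3144; cumulative 10218
Total: 10218 scalar multiplications.

10218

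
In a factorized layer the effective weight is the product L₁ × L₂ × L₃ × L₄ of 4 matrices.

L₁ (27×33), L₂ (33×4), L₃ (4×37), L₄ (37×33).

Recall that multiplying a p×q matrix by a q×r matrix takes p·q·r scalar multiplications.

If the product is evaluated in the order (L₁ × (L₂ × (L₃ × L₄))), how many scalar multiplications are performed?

(L₃ × L₄): 4×37 by 37×33 → 4×33, cost 4·37·33 = 4884
(L₂ × (L₃ × L₄)): 33×4 by 4×33 → 33×33, cost 33·4·33 = 4356; cumulative 9240
(L₁ × (L₂ × (L₃ × L₄))): 27×33 by 33×33 → 27×33, cost 27·33·33 = 29403; cumulative 38643
Total: 38643 scalar multiplications.

38643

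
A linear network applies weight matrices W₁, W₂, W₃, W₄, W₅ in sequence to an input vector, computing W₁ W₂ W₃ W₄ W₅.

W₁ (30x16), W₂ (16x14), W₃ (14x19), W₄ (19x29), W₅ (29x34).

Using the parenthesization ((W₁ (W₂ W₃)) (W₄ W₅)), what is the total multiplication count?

51490

(W₂ W₃): 16×14 by 14×19 → 16×19, cost 16·14·19 = 4256
(W₁ (W₂ W₃)): 30×16 by 16×19 → 30×19, cost 30·16·19 = 9120; cumulative 13376
(W₄ W₅): 19×29 by 29×34 → 19×34, cost 19·29·34 = 18734
((W₁ (W₂ W₃)) (W₄ W₅)): 30×19 by 19×34 → 30×34, cost 30·19·34 = 19380; cumulative 51490
Total: 51490 scalar multiplications.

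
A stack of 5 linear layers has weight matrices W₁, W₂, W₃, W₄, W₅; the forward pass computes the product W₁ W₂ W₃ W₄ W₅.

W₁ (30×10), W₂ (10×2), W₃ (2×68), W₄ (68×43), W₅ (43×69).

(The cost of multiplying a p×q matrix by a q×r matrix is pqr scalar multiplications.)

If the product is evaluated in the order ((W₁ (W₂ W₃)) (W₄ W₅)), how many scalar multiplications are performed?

364276

(W₂ W₃): 10×2 by 2×68 → 10×68, cost 10·2·68 = 1360
(W₁ (W₂ W₃)): 30×10 by 10×68 → 30×68, cost 30·10·68 = 20400; cumulative 21760
(W₄ W₅): 68×43 by 43×69 → 68×69, cost 68·43·69 = 201756
((W₁ (W₂ W₃)) (W₄ W₅)): 30×68 by 68×69 → 30×69, cost 30·68·69 = 140760; cumulative 364276
Total: 364276 scalar multiplications.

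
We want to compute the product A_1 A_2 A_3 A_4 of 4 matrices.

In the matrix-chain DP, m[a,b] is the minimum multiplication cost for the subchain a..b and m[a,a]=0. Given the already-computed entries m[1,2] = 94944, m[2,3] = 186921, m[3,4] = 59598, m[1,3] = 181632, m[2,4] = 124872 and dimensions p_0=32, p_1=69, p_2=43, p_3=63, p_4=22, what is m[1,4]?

173448

m[1,4] = min over k∈[1,3] of m[1,k]+m[k+1,4]+p_{0}·p_k·p_{4}.
k=1: 0 + 124872 + 32·69·22 = 173448; k=2: 94944 + 59598 + 32·43·22 = 184814; k=3: 181632 + 0 + 32·63·22 = 225984.
Minimum: 173448 at k=1.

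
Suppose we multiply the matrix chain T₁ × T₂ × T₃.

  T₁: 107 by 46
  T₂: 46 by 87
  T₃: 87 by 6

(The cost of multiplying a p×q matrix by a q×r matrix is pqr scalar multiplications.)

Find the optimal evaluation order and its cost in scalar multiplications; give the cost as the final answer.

(T₁ × (T₂ × T₃)): cost 53544.
((T₁ × T₂) × T₃): cost 484068.
Optimal: (T₁ × (T₂ × T₃)) with cost 53544.

53544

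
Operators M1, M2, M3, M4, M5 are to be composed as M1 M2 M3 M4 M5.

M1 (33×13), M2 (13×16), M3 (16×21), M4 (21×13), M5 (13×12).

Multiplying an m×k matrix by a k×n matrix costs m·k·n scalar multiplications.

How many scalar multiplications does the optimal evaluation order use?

Adjacent pairs: M1M2 = 33·13·16 = 6864; M2M3 = 13·16·21 = 4368; M3M4 = 16·21·13 = 4368; M4M5 = 21·13·12 = 3276.
Length 3: M1..M3: k=1: 0+4368+33·13·21=13377; k=2: 6864+0+33·16·21=17952 → min 13377 | M2..M4: k=2: 0+4368+13·16·13=7072; k=3: 4368+0+13·21·13=7917 → min 7072 | M3..M5: k=3: 0+3276+16·21·12=7308; k=4: 4368+0+16·13·12=6864 → min 6864.
Length 4: M1..M4: k=1: 0+7072+33·13·13=12649; k=2: 6864+4368+33·16·13=18096; k=3: 13377+0+33·21·13=22386 → min 12649 | M2..M5: k=2: 0+6864+13·16·12=9360; k=3: 4368+3276+13·21·12=10920; k=4: 7072+0+13·13·12=9100 → min 9100.
Length 5: M1..M5: k=1: 0+9100+33·13·12=14248; k=2: 6864+6864+33·16·12=20064; k=3: 13377+3276+33·21·12=24969; k=4: 12649+0+33·13·12=17797 → min 14248.
Optimal order: (M1 ((M2 (M3 M4)) M5)) with cost 14248.

14248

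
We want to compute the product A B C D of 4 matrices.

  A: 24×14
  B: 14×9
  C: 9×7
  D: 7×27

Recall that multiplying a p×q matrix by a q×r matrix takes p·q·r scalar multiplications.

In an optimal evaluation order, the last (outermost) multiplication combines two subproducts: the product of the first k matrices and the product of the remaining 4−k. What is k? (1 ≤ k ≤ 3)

3

Adjacent pairs: AB = 24·14·9 = 3024; BC = 14·9·7 = 882; CD = 9·7·27 = 1701.
Length 3: A..C: k=1: 0+882+24·14·7=3234; k=2: 3024+0+24·9·7=4536 → min 3234 | B..D: k=2: 0+1701+14·9·27=5103; k=3: 882+0+14·7·27=3528 → min 3528.
Top-level splits: k=1: (A..A)·(B..D) → 0+3528+24·14·27 = 12600; k=2: (A..B)·(C..D) → 3024+1701+24·9·27 = 10557; k=3: (A..C)·(D..D) → 3234+0+24·7·27 = 7770.
Best split is after C, i.e. k = 3.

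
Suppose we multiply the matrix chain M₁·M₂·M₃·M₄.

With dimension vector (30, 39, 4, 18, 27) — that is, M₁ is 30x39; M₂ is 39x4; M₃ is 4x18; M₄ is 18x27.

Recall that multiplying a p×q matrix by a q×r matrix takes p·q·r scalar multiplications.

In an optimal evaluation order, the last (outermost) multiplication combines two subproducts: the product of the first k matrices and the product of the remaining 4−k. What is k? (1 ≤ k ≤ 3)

2

Adjacent pairs: M₁M₂ = 30·39·4 = 4680; M₂M₃ = 39·4·18 = 2808; M₃M₄ = 4·18·27 = 1944.
Length 3: M₁..M₃: k=1: 0+2808+30·39·18=23868; k=2: 4680+0+30·4·18=6840 → min 6840 | M₂..M₄: k=2: 0+1944+39·4·27=6156; k=3: 2808+0+39·18·27=21762 → min 6156.
Top-level splits: k=1: (M₁..M₁)·(M₂..M₄) → 0+6156+30·39·27 = 37746; k=2: (M₁..M₂)·(M₃..M₄) → 4680+1944+30·4·27 = 9864; k=3: (M₁..M₃)·(M₄..M₄) → 6840+0+30·18·27 = 21420.
Best split is after M₂, i.e. k = 2.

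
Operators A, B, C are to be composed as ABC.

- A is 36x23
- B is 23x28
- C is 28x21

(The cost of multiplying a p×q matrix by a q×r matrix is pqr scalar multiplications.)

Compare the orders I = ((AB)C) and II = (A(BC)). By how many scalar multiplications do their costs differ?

Order I = ((AB)C): (AB): 36×23 by 23×28 → 36×28, cost 36·23·28 = 23184; ((AB)C): 36×28 by 28×21 → 36×21, cost 36·28·21 = 21168; cumulative 44352. Total 44352.
Order II = (A(BC)): (BC): 23×28 by 28×21 → 23×21, cost 23·28·21 = 13524; (A(BC)): 36×23 by 23×21 → 36×21, cost 36·23·21 = 17388; cumulative 30912. Total 30912.
Difference: |44352 − 30912| = 13440.

13440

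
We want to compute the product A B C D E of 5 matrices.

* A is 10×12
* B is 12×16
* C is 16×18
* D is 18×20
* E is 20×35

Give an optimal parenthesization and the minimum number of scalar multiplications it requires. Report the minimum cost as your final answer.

15400

Adjacent pairs: AB = 10·12·16 = 1920; BC = 12·16·18 = 3456; CD = 16·18·20 = 5760; DE = 18·20·35 = 12600.
Length 3: A..C: k=1: 0+3456+10·12·18=5616; k=2: 1920+0+10·16·18=4800 → min 4800 | B..D: k=2: 0+5760+12·16·20=9600; k=3: 3456+0+12·18·20=7776 → min 7776 | C..E: k=3: 0+12600+16·18·35=22680; k=4: 5760+0+16·20·35=16960 → min 16960.
Length 4: A..D: k=1: 0+7776+10·12·20=10176; k=2: 1920+5760+10·16·20=10880; k=3: 4800+0+10·18·20=8400 → min 8400 | B..E: k=2: 0+16960+12·16·35=23680; k=3: 3456+12600+12·18·35=23616; k=4: 7776+0+12·20·35=16176 → min 16176.
Length 5: A..E: k=1: 0+16176+10·12·35=20376; k=2: 1920+16960+10·16·35=24480; k=3: 4800+12600+10·18·35=23700; k=4: 8400+0+10·20·35=15400 → min 15400.
Optimal parenthesization: ((((A B) C) D) E) with cost 15400.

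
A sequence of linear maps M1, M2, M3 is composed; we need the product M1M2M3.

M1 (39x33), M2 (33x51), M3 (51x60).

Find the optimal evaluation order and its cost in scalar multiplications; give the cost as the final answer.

178200

(M1(M2M3)): cost 178200.
((M1M2)M3): cost 184977.
Optimal: (M1(M2M3)) with cost 178200.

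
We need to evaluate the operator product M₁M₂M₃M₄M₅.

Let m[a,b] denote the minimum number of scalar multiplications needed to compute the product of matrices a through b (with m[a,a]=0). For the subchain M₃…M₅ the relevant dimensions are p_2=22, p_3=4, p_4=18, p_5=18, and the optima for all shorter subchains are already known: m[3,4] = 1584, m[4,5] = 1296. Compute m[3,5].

2880

m[3,5] = min over k∈[3,4] of m[3,k]+m[k+1,5]+p_{2}·p_k·p_{5}.
k=3: 0 + 1296 + 22·4·18 = 2880; k=4: 1584 + 0 + 22·18·18 = 8712.
Minimum: 2880 at k=3.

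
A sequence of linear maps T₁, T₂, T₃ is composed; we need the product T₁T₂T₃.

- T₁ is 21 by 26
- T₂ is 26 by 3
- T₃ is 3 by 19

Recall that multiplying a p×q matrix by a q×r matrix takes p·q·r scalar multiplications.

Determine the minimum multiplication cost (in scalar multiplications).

Order (T₁(T₂T₃)): (T₂T₃): 26×3 by 3×19 → 26×19, cost 26·3·19 = 1482; (T₁(T₂T₃)): 21×26 by 26×19 → 21×19, cost 21·26·19 = 10374; cumulative 11856. Total 11856.
Order ((T₁T₂)T₃): (T₁T₂): 21×26 by 26×3 → 21×3, cost 21·26·3 = 1638; ((T₁T₂)T₃): 21×3 by 3×19 → 21×19, cost 21·3·19 = 1197; cumulative 2835. Total 2835.
Minimum: 2835.

2835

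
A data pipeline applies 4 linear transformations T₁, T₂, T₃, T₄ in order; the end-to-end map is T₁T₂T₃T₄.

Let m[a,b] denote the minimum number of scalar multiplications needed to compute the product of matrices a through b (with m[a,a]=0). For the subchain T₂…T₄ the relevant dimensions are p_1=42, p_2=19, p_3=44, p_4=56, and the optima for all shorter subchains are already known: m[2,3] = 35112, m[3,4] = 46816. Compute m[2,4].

91504

m[2,4] = min over k∈[2,3] of m[2,k]+m[k+1,4]+p_{1}·p_k·p_{4}.
k=2: 0 + 46816 + 42·19·56 = 91504; k=3: 35112 + 0 + 42·44·56 = 138600.
Minimum: 91504 at k=2.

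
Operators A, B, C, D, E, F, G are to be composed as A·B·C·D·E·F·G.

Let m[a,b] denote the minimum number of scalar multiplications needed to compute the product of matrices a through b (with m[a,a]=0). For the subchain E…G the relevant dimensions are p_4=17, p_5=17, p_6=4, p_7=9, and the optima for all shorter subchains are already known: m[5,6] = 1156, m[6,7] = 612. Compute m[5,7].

1768

m[5,7] = min over k∈[5,6] of m[5,k]+m[k+1,7]+p_{4}·p_k·p_{7}.
k=5: 0 + 612 + 17·17·9 = 3213; k=6: 1156 + 0 + 17·4·9 = 1768.
Minimum: 1768 at k=6.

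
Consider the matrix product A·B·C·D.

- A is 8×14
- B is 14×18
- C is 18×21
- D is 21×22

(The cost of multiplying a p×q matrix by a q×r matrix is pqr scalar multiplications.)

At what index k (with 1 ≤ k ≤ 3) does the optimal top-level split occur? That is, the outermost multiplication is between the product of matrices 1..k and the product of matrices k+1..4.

Adjacent pairs: AB = 8·14·18 = 2016; BC = 14·18·21 = 5292; CD = 18·21·22 = 8316.
Length 3: A..C: k=1: 0+5292+8·14·21=7644; k=2: 2016+0+8·18·21=5040 → min 5040 | B..D: k=2: 0+8316+14·18·22=13860; k=3: 5292+0+14·21·22=11760 → min 11760.
Top-level splits: k=1: (A..A)·(B..D) → 0+11760+8·14·22 = 14224; k=2: (A..B)·(C..D) → 2016+8316+8·18·22 = 13500; k=3: (A..C)·(D..D) → 5040+0+8·21·22 = 8736.
Best split is after C, i.e. k = 3.

3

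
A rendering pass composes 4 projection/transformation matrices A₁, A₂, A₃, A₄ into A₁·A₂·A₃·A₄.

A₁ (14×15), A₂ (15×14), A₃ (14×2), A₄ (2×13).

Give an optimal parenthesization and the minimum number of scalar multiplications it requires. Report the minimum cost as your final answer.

Adjacent pairs: A₁A₂ = 14·15·14 = 2940; A₂A₃ = 15·14·2 = 420; A₃A₄ = 14·2·13 = 364.
Length 3: A₁..A₃: k=1: 0+420+14·15·2=840; k=2: 2940+0+14·14·2=3332 → min 840 | A₂..A₄: k=2: 0+364+15·14·13=3094; k=3: 420+0+15·2·13=810 → min 810.
Length 4: A₁..A₄: k=1: 0+810+14·15·13=3540; k=2: 2940+364+14·14·13=5852; k=3: 840+0+14·2·13=1204 → min 1204.
Optimal parenthesization: ((A₁·(A₂·A₃))·A₄) with cost 1204.

1204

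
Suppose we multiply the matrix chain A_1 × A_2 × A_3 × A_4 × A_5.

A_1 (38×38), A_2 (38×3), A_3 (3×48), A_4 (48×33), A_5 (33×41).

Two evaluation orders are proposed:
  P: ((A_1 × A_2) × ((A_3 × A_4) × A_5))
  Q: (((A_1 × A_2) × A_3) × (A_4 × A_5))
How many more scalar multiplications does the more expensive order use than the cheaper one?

Order P = ((A_1 × A_2) × ((A_3 × A_4) × A_5)): (A_1 × A_2): 38×38 by 38×3 → 38×3, cost 38·38·3 = 4332; (A_3 × A_4): 3×48 by 48×33 → 3×33, cost 3·48·33 = 4752; ((A_3 × A_4) × A_5): 3×33 by 33×41 → 3×41, cost 3·33·41 = 4059; cumulative 8811; ((A_1 × A_2) × ((A_3 × A_4) × A_5)): 38×3 by 3×41 → 38×41, cost 38·3·41 = 4674; cumulative 17817. Total 17817.
Order Q = (((A_1 × A_2) × A_3) × (A_4 × A_5)): (A_1 × A_2): 38×38 by 38×3 → 38×3, cost 38·38·3 = 4332; ((A_1 × A_2) × A_3): 38×3 by 3×48 → 38×48, cost 38·3·48 = 5472; cumulative 9804; (A_4 × A_5): 48×33 by 33×41 → 48×41, cost 48·33·41 = 64944; (((A_1 × A_2) × A_3) × (A_4 × A_5)): 38×48 by 48×41 → 38×41, cost 38·48·41 = 74784; cumulative 149532. Total 149532.
Difference: |17817 − 149532| = 131715.

131715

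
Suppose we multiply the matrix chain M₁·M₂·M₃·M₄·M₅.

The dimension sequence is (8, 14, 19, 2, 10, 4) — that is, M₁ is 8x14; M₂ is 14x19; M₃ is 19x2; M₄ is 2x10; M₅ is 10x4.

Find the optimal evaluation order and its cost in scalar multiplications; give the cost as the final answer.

Adjacent pairs: M₁M₂ = 8·14·19 = 2128; M₂M₃ = 14·19·2 = 532; M₃M₄ = 19·2·10 = 380; M₄M₅ = 2·10·4 = 80.
Length 3: M₁..M₃: k=1: 0+532+8·14·2=756; k=2: 2128+0+8·19·2=2432 → min 756 | M₂..M₄: k=2: 0+380+14·19·10=3040; k=3: 532+0+14·2·10=812 → min 812 | M₃..M₅: k=3: 0+80+19·2·4=232; k=4: 380+0+19·10·4=1140 → min 232.
Length 4: M₁..M₄: k=1: 0+812+8·14·10=1932; k=2: 2128+380+8·19·10=4028; k=3: 756+0+8·2·10=916 → min 916 | M₂..M₅: k=2: 0+232+14·19·4=1296; k=3: 532+80+14·2·4=724; k=4: 812+0+14·10·4=1372 → min 724.
Length 5: M₁..M₅: k=1: 0+724+8·14·4=1172; k=2: 2128+232+8·19·4=2968; k=3: 756+80+8·2·4=900; k=4: 916+0+8·10·4=1236 → min 900.
Optimal parenthesization: ((M₁·(M₂·M₃))·(M₄·M₅)) with cost 900.

900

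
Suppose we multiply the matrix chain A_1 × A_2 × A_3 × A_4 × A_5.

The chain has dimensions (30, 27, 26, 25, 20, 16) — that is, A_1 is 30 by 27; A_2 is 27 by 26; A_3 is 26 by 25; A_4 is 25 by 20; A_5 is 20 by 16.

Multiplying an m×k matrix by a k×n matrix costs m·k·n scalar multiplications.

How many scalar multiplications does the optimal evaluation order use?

Adjacent pairs: A_1A_2 = 30·27·26 = 21060; A_2A_3 = 27·26·25 = 17550; A_3A_4 = 26·25·20 = 13000; A_4A_5 = 25·20·16 = 8000.
Length 3: A_1..A_3: k=1: 0+17550+30·27·25=37800; k=2: 21060+0+30·26·25=40560 → min 37800 | A_2..A_4: k=2: 0+13000+27·26·20=27040; k=3: 17550+0+27·25·20=31050 → min 27040 | A_3..A_5: k=3: 0+8000+26·25·16=18400; k=4: 13000+0+26·20·16=21320 → min 18400.
Length 4: A_1..A_4: k=1: 0+27040+30·27·20=43240; k=2: 21060+13000+30·26·20=49660; k=3: 37800+0+30·25·20=52800 → min 43240 | A_2..A_5: k=2: 0+18400+27·26·16=29632; k=3: 17550+8000+27·25·16=36350; k=4: 27040+0+27·20·16=35680 → min 29632.
Length 5: A_1..A_5: k=1: 0+29632+30·27·16=42592; k=2: 21060+18400+30·26·16=51940; k=3: 37800+8000+30·25·16=57800; k=4: 43240+0+30·20·16=52840 → min 42592.
Optimal order: (A_1 × (A_2 × (A_3 × (A_4 × A_5)))) with cost 42592.

42592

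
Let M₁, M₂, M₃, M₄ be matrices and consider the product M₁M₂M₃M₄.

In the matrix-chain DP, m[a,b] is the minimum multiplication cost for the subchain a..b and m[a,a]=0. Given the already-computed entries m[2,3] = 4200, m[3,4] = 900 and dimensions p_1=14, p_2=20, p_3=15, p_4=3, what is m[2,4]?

m[2,4] = min over k∈[2,3] of m[2,k]+m[k+1,4]+p_{1}·p_k·p_{4}.
k=2: 0 + 900 + 14·20·3 = 1740; k=3: 4200 + 0 + 14·15·3 = 4830.
Minimum: 1740 at k=2.

1740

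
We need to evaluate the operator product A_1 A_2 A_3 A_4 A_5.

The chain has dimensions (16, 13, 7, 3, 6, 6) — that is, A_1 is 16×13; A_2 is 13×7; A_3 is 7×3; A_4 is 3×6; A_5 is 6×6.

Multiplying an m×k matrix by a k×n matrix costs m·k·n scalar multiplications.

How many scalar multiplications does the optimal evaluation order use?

1293

Adjacent pairs: A_1A_2 = 16·13·7 = 1456; A_2A_3 = 13·7·3 = 273; A_3A_4 = 7·3·6 = 126; A_4A_5 = 3·6·6 = 108.
Length 3: A_1..A_3: k=1: 0+273+16·13·3=897; k=2: 1456+0+16·7·3=1792 → min 897 | A_2..A_4: k=2: 0+126+13·7·6=672; k=3: 273+0+13·3·6=507 → min 507 | A_3..A_5: k=3: 0+108+7·3·6=234; k=4: 126+0+7·6·6=378 → min 234.
Length 4: A_1..A_4: k=1: 0+507+16·13·6=1755; k=2: 1456+126+16·7·6=2254; k=3: 897+0+16·3·6=1185 → min 1185 | A_2..A_5: k=2: 0+234+13·7·6=780; k=3: 273+108+13·3·6=615; k=4: 507+0+13·6·6=975 → min 615.
Length 5: A_1..A_5: k=1: 0+615+16·13·6=1863; k=2: 1456+234+16·7·6=2362; k=3: 897+108+16·3·6=1293; k=4: 1185+0+16·6·6=1761 → min 1293.
Optimal order: ((A_1 (A_2 A_3)) (A_4 A_5)) with cost 1293.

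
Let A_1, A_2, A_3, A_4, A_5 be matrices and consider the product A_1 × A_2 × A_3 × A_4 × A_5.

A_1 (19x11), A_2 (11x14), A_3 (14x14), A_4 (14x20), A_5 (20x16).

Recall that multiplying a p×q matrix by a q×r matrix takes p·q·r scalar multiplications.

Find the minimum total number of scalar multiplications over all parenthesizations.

Adjacent pairs: A_1A_2 = 19·11·14 = 2926; A_2A_3 = 11·14·14 = 2156; A_3A_4 = 14·14·20 = 3920; A_4A_5 = 14·20·16 = 4480.
Length 3: A_1..A_3: k=1: 0+2156+19·11·14=5082; k=2: 2926+0+19·14·14=6650 → min 5082 | A_2..A_4: k=2: 0+3920+11·14·20=7000; k=3: 2156+0+11·14·20=5236 → min 5236 | A_3..A_5: k=3: 0+4480+14·14·16=7616; k=4: 3920+0+14·20·16=8400 → min 7616.
Length 4: A_1..A_4: k=1: 0+5236+19·11·20=9416; k=2: 2926+3920+19·14·20=12166; k=3: 5082+0+19·14·20=10402 → min 9416 | A_2..A_5: k=2: 0+7616+11·14·16=10080; k=3: 2156+4480+11·14·16=9100; k=4: 5236+0+11·20·16=8756 → min 8756.
Length 5: A_1..A_5: k=1: 0+8756+19·11·16=12100; k=2: 2926+7616+19·14·16=14798; k=3: 5082+4480+19·14·16=13818; k=4: 9416+0+19·20·16=15496 → min 12100.
Optimal order: (A_1 × (((A_2 × A_3) × A_4) × A_5)) with cost 12100.

12100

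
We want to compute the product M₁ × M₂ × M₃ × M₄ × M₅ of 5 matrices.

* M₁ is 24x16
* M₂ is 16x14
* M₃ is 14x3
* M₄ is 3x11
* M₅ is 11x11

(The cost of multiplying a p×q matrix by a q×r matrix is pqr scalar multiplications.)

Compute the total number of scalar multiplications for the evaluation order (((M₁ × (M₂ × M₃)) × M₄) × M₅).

(M₂ × M₃): 16×14 by 14×3 → 16×3, cost 16·14·3 = 672
(M₁ × (M₂ × M₃)): 24×16 by 16×3 → 24×3, cost 24·16·3 = 1152; cumulative 1824
((M₁ × (M₂ × M₃)) × M₄): 24×3 by 3×11 → 24×11, cost 24·3·11 = 792; cumulative 2616
(((M₁ × (M₂ × M₃)) × M₄) × M₅): 24×11 by 11×11 → 24×11, cost 24·11·11 = 2904; cumulative 5520
Total: 5520 scalar multiplications.

5520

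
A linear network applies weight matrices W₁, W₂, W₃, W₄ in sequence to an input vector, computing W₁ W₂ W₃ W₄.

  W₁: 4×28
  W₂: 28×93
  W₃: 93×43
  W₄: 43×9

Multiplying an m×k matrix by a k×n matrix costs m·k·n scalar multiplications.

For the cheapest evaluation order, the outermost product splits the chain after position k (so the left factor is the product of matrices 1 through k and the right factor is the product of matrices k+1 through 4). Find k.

3

Adjacent pairs: W₁W₂ = 4·28·93 = 10416; W₂W₃ = 28·93·43 = 111972; W₃W₄ = 93·43·9 = 35991.
Length 3: W₁..W₃: k=1: 0+111972+4·28·43=116788; k=2: 10416+0+4·93·43=26412 → min 26412 | W₂..W₄: k=2: 0+35991+28·93·9=59427; k=3: 111972+0+28·43·9=122808 → min 59427.
Top-level splits: k=1: (W₁..W₁)·(W₂..W₄) → 0+59427+4·28·9 = 60435; k=2: (W₁..W₂)·(W₃..W₄) → 10416+35991+4·93·9 = 49755; k=3: (W₁..W₃)·(W₄..W₄) → 26412+0+4·43·9 = 27960.
Best split is after W₃, i.e. k = 3.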